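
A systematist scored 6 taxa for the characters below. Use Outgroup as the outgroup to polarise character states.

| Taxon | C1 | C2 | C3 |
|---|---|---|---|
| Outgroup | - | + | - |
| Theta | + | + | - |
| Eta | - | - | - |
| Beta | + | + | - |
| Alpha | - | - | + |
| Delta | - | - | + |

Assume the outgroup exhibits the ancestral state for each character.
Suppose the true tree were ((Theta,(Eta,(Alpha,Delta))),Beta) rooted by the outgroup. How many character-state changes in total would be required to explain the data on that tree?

4

Map each character onto ((Theta,(Eta,(Alpha,Delta))),Beta) (rooted by Outgroup) and count the minimum state changes it requires (Fitch parsimony):
C1: 2; C2: 1; C3: 1.
Total tree length = 4.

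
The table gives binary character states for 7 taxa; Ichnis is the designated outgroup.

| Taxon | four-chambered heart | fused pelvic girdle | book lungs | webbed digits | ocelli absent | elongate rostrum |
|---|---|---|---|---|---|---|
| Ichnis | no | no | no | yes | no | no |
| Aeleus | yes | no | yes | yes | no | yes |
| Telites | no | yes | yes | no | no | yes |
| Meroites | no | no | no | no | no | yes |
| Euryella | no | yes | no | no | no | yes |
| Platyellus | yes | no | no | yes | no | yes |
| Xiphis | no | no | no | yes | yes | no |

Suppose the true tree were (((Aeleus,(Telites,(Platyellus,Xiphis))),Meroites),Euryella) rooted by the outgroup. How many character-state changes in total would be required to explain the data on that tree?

12

Map each character onto (((Aeleus,(Telites,(Platyellus,Xiphis))),Meroites),Euryella) (rooted by Ichnis) and count the minimum state changes it requires (Fitch parsimony):
four-chambered heart: 2; fused pelvic girdle: 2; book lungs: 2; webbed digits: 3; ocelli absent: 1; elongate rostrum: 2.
Total tree length = 12.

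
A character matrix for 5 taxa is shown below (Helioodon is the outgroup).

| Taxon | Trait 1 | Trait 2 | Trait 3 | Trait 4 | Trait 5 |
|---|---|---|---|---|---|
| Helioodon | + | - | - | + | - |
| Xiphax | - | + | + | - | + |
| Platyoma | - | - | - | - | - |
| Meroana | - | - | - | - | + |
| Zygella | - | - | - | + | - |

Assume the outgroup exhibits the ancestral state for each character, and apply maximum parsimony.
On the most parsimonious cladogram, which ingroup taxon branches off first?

Character polarity is set by the outgroup: the derived state is whichever differs from the outgroup's state, so for Trait 1, Trait 4 the derived state is '-', and for the remaining characters it is '+'.
All ingroup taxa share the derived state '-' for Trait 1; it defines the ingroup but does not resolve relationships within it.
Trait 2 (derived state '+') is unique to Xiphax (autapomorphy; uninformative for grouping).
Trait 3 (derived state '+') is unique to Xiphax (autapomorphy; uninformative for grouping).
Only Meroana, Platyoma, and Xiphax show the derived state '-' for Trait 4, supporting them as a clade.
Trait 5: derived state '+' in Meroana and Xiphax only — synapomorphy for {Meroana, Xiphax}.
Most parsimonious ingroup topology: (((Xiphax,Meroana),Platyoma),Zygella).
Zygella is sister to the clade containing all other ingroup taxa, so it is the earliest-diverging (most basal) ingroup lineage.

Zygella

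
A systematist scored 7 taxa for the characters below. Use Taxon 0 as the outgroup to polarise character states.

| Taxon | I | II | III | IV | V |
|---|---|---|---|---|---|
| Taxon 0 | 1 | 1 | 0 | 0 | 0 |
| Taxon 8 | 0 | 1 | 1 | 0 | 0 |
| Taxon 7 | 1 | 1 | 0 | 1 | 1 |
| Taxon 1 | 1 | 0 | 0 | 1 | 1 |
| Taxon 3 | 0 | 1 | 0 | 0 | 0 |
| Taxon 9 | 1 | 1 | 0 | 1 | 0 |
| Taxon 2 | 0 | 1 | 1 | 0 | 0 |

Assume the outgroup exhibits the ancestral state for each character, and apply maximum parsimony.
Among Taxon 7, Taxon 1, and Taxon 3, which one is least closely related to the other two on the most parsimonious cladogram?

Taxon 3

Character polarity is set by the outgroup: the derived state is whichever differs from the outgroup's state, so for I, II the derived state is '0', and for the remaining characters it is '1'.
I (derived state '0') is shared by Taxon 2, Taxon 3, and Taxon 8 — a synapomorphy uniting that clade.
II: derived state '0' in Taxon 1 only — an autapomorphy, so it tells us nothing about relationships among taxa.
Only Taxon 2 and Taxon 8 show the derived state '1' for III, supporting them as a clade.
Only Taxon 1, Taxon 7, and Taxon 9 show the derived state '1' for IV, supporting them as a clade.
V (derived state '1') is shared by Taxon 1 and Taxon 7 — a synapomorphy uniting that clade.
Most parsimonious ingroup topology: (((Taxon 8,Taxon 2),Taxon 3),((Taxon 7,Taxon 1),Taxon 9)).
Taxon 1 and Taxon 7 share a more recent common ancestor with each other than either does with Taxon 3, so Taxon 3 is the least closely related of the three.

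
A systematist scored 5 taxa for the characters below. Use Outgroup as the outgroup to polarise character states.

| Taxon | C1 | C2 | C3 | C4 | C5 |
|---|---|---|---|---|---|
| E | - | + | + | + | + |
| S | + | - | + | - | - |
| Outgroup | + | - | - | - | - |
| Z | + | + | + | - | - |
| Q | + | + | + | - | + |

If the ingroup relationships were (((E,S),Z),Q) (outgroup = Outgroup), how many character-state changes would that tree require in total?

7

Map each character onto (((E,S),Z),Q) (rooted by Outgroup) and count the minimum state changes it requires (Fitch parsimony):
C1: 1; C2: 2; C3: 1; C4: 1; C5: 2.
Total tree length = 7.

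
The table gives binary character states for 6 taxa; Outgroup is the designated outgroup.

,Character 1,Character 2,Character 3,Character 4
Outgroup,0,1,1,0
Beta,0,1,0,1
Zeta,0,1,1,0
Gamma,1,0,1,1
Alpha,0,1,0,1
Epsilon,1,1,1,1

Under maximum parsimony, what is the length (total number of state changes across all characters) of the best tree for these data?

4

Character polarity is set by the outgroup: the derived state is whichever differs from the outgroup's state, so for Character 2, Character 3 the derived state is '0', and for the remaining characters it is '1'.
Character 1 (derived state '1') is shared by Epsilon and Gamma — a synapomorphy uniting that clade.
Character 2 (derived state '0') is unique to Gamma (autapomorphy; uninformative for grouping).
Only Alpha and Beta show the derived state '0' for Character 3, supporting them as a clade.
Only Alpha, Beta, Epsilon, and Gamma show the derived state '1' for Character 4, supporting them as a clade.
Most parsimonious ingroup topology: (((Beta,Alpha),(Gamma,Epsilon)),Zeta).
Changes per character on this tree: Character 1: 1; Character 2: 1; Character 3: 1; Character 4: 1.
Total = 4.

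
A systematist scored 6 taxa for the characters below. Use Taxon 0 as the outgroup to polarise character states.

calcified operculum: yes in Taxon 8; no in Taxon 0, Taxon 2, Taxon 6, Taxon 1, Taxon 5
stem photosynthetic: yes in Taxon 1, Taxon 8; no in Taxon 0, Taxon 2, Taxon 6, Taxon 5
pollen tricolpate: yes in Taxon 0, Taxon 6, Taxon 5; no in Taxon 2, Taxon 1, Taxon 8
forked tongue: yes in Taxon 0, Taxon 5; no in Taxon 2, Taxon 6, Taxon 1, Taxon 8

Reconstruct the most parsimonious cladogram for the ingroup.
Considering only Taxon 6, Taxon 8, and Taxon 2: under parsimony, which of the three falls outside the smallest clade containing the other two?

Taxon 6

Character polarity is set by the outgroup: the derived state is whichever differs from the outgroup's state, so for pollen tricolpate, forked tongue the derived state is 'no', and for the remaining characters it is 'yes'.
calcified operculum: derived state 'yes' in Taxon 8 only — an autapomorphy, so it tells us nothing about relationships among taxa.
Only Taxon 1 and Taxon 8 show the derived state 'yes' for stem photosynthetic, supporting them as a clade.
Only Taxon 1, Taxon 2, and Taxon 8 show the derived state 'no' for pollen tricolpate, supporting them as a clade.
forked tongue: derived state 'no' in Taxon 1, Taxon 2, Taxon 6, and Taxon 8 only — synapomorphy for {Taxon 1, Taxon 2, Taxon 6, Taxon 8}.
Most parsimonious ingroup topology: (((Taxon 2,(Taxon 1,Taxon 8)),Taxon 6),Taxon 5).
Taxon 2 and Taxon 8 share a more recent common ancestor with each other than either does with Taxon 6, so Taxon 6 is the least closely related of the three.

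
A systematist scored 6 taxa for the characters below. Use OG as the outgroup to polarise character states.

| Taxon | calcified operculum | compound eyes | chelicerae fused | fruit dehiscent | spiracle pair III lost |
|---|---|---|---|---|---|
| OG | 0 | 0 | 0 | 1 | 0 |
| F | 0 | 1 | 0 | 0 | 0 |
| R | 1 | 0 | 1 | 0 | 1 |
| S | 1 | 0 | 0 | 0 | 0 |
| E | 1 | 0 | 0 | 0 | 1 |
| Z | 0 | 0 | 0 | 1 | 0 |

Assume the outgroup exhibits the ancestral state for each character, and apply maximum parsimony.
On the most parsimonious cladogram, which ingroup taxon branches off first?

Character polarity is set by the outgroup: the derived state is whichever differs from the outgroup's state, so for fruit dehiscent the derived state is '0', and for the remaining characters it is '1'.
Only E, R, and S show the derived state '1' for calcified operculum, supporting them as a clade.
compound eyes (derived state '1') is unique to F (autapomorphy; uninformative for grouping).
chelicerae fused: derived state '1' in R only — an autapomorphy, so it tells us nothing about relationships among taxa.
fruit dehiscent: derived state '0' in E, F, R, and S only — synapomorphy for {E, F, R, S}.
spiracle pair III lost: derived state '1' in E and R only — synapomorphy for {E, R}.
Most parsimonious ingroup topology: ((F,((R,E),S)),Z).
Z is sister to the clade containing all other ingroup taxa, so it is the earliest-diverging (most basal) ingroup lineage.

Z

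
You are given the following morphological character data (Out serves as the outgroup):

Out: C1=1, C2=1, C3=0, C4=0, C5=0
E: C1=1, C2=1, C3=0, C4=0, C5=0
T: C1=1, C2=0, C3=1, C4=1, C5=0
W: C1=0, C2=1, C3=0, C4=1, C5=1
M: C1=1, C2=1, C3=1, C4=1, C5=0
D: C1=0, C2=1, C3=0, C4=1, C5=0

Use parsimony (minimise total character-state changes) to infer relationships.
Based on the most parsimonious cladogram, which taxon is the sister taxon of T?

Character polarity is set by the outgroup: the derived state is whichever differs from the outgroup's state, so for C1, C2 the derived state is '0', and for the remaining characters it is '1'.
C1: derived state '0' in D and W only — synapomorphy for {D, W}.
C2 (derived state '0') is unique to T (autapomorphy; uninformative for grouping).
C3: derived state '1' in M and T only — synapomorphy for {M, T}.
C4: derived state '1' in D, M, T, and W only — synapomorphy for {D, M, T, W}.
C5: derived state '1' in W only — an autapomorphy, so it tells us nothing about relationships among taxa.
Most parsimonious ingroup topology: (E,((T,M),(W,D))).
T and M form a cherry on this tree, so they are sister taxa.

M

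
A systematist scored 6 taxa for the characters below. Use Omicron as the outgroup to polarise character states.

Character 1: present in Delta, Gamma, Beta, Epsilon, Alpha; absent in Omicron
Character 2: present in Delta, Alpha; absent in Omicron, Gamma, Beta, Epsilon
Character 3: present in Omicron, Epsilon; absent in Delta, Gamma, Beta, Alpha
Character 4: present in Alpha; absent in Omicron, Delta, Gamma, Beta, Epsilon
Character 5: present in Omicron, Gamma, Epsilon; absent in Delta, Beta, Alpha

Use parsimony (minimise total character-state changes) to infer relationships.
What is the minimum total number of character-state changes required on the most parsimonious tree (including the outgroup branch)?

Character polarity is set by the outgroup: the derived state is whichever differs from the outgroup's state, so for Character 3, Character 5 the derived state is 'absent', and for the remaining characters it is 'present'.
All ingroup taxa share the derived state 'present' for Character 1; it defines the ingroup but does not resolve relationships within it.
Only Alpha and Delta show the derived state 'present' for Character 2, supporting them as a clade.
Character 3: derived state 'absent' in Alpha, Beta, Delta, and Gamma only — synapomorphy for {Alpha, Beta, Delta, Gamma}.
Character 4 (derived state 'present') is unique to Alpha (autapomorphy; uninformative for grouping).
Character 5 (derived state 'absent') is shared by Alpha, Beta, and Delta — a synapomorphy uniting that clade.
Most parsimonious ingroup topology: ((((Delta,Alpha),Beta),Gamma),Epsilon).
Changes per character on this tree: Character 1: 1; Character 2: 1; Character 3: 1; Character 4: 1; Character 5: 1.
Total = 5.

5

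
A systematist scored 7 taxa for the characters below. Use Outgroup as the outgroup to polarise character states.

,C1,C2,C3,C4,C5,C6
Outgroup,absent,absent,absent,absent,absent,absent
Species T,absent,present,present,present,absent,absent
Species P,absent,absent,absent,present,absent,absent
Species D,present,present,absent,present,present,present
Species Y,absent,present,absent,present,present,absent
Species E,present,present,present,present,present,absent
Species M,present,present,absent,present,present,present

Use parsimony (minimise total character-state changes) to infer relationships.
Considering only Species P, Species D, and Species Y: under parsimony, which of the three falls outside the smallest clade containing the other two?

The outgroup has state 'absent' for every character, so 'present' is the derived state throughout.
C1 (derived state 'present') is shared by Species D, Species E, and Species M — a synapomorphy uniting that clade.
C2 (derived state 'present') is shared by Species D, Species E, Species M, Species T, and Species Y — a synapomorphy uniting that clade.
C3 groups Species E and Species T, which is incompatible with the clades supported by the remaining characters; treating it as convergent (homoplasy) costs fewer steps than any alternative tree.
All ingroup taxa share the derived state 'present' for C4; it defines the ingroup but does not resolve relationships within it.
C5 (derived state 'present') is shared by Species D, Species E, Species M, and Species Y — a synapomorphy uniting that clade.
C6: derived state 'present' in Species D and Species M only — synapomorphy for {Species D, Species M}.
Most parsimonious ingroup topology: ((Species T,(((Species D,Species M),Species E),Species Y)),Species P).
Species D and Species Y share a more recent common ancestor with each other than either does with Species P, so Species P is the least closely related of the three.

Species P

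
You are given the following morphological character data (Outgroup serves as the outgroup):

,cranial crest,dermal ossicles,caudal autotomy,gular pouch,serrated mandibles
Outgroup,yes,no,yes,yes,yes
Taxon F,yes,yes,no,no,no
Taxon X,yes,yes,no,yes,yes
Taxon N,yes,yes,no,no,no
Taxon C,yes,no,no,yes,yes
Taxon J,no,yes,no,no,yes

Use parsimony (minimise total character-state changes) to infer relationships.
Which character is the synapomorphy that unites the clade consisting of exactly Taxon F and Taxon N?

Character polarity is set by the outgroup: the derived state is whichever differs from the outgroup's state, so for cranial crest, caudal autotomy, gular pouch, serrated mandibles the derived state is 'no', and for the remaining characters it is 'yes'.
cranial crest (derived state 'no') is unique to Taxon J (autapomorphy; uninformative for grouping).
Only Taxon F, Taxon J, Taxon N, and Taxon X show the derived state 'yes' for dermal ossicles, supporting them as a clade.
All ingroup taxa share the derived state 'no' for caudal autotomy; it defines the ingroup but does not resolve relationships within it.
gular pouch: derived state 'no' in Taxon F, Taxon J, and Taxon N only — synapomorphy for {Taxon F, Taxon J, Taxon N}.
serrated mandibles: derived state 'no' in Taxon F and Taxon N only — synapomorphy for {Taxon F, Taxon N}.
Most parsimonious ingroup topology: ((((Taxon F,Taxon N),Taxon J),Taxon X),Taxon C).
The clade {Taxon F, Taxon N} is supported by serrated mandibles: its derived state 'no' occurs in exactly those taxa and in no other taxon (including the outgroup).

serrated mandibles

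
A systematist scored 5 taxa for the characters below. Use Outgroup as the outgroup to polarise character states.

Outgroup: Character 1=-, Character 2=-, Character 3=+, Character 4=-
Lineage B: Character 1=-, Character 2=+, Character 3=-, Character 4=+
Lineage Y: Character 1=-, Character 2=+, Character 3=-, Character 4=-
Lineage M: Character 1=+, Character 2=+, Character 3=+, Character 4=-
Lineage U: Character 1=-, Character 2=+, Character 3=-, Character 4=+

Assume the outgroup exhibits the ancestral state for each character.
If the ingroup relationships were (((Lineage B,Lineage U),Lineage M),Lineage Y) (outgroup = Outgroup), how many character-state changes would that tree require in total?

Map each character onto (((Lineage B,Lineage U),Lineage M),Lineage Y) (rooted by Outgroup) and count the minimum state changes it requires (Fitch parsimony):
Character 1: 1; Character 2: 1; Character 3: 2; Character 4: 1.
Total tree length = 5.

5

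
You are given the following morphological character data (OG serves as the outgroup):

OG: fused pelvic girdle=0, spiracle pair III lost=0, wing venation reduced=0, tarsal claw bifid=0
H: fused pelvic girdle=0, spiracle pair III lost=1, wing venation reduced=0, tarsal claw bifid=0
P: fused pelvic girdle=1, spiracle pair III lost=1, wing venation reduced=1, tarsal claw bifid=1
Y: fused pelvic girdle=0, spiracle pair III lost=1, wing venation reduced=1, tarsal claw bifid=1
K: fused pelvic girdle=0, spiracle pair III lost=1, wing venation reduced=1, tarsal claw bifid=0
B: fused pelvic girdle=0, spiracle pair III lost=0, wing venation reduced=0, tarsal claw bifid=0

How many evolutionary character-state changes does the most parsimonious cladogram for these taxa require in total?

4

The outgroup has state '0' for every character, so '1' is the derived state throughout.
fused pelvic girdle: derived state '1' in P only — an autapomorphy, so it tells us nothing about relationships among taxa.
spiracle pair III lost (derived state '1') is shared by H, K, P, and Y — a synapomorphy uniting that clade.
wing venation reduced: derived state '1' in K, P, and Y only — synapomorphy for {K, P, Y}.
tarsal claw bifid (derived state '1') is shared by P and Y — a synapomorphy uniting that clade.
Most parsimonious ingroup topology: ((H,((P,Y),K)),B).
Changes per character on this tree: fused pelvic girdle: 1; spiracle pair III lost: 1; wing venation reduced: 1; tarsal claw bifid: 1.
Total = 4.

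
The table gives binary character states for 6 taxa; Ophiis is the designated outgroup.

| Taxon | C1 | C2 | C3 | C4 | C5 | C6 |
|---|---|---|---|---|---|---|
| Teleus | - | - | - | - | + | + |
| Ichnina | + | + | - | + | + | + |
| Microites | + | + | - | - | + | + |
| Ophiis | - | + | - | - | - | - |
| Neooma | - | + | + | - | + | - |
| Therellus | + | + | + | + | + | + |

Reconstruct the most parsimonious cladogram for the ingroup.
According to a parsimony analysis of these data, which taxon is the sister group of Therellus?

Ichnina

Character polarity is set by the outgroup: the derived state is whichever differs from the outgroup's state, so for C2 the derived state is '-', and for the remaining characters it is '+'.
C1: derived state '+' in Ichnina, Microites, and Therellus only — synapomorphy for {Ichnina, Microites, Therellus}.
C2: derived state '-' in Teleus only — an autapomorphy, so it tells us nothing about relationships among taxa.
C3 (state '+') occurs in Neooma and Therellus but conflicts with the nesting implied by the other characters — most parsimoniously interpreted as homoplasy.
C4 (derived state '+') is shared by Ichnina and Therellus — a synapomorphy uniting that clade.
C5 (derived state '+') is shared by all ingroup taxa — unites the whole ingroup.
C6 (derived state '+') is shared by Ichnina, Microites, Teleus, and Therellus — a synapomorphy uniting that clade.
Most parsimonious ingroup topology: ((((Therellus,Ichnina),Microites),Teleus),Neooma).
Therellus and Ichnina form a cherry on this tree, so they are sister taxa.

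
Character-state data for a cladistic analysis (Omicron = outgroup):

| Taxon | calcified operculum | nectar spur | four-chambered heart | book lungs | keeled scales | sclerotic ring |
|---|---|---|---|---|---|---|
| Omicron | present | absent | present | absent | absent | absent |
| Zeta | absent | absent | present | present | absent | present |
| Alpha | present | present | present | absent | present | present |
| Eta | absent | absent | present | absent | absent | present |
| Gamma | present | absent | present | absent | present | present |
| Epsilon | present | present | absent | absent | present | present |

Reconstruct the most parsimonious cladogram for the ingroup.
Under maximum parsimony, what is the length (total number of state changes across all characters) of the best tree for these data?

6

Character polarity is set by the outgroup: the derived state is whichever differs from the outgroup's state, so for calcified operculum, four-chambered heart the derived state is 'absent', and for the remaining characters it is 'present'.
calcified operculum: derived state 'absent' in Eta and Zeta only — synapomorphy for {Eta, Zeta}.
Only Alpha and Epsilon show the derived state 'present' for nectar spur, supporting them as a clade.
four-chambered heart: derived state 'absent' in Epsilon only — an autapomorphy, so it tells us nothing about relationships among taxa.
book lungs: derived state 'present' in Zeta only — an autapomorphy, so it tells us nothing about relationships among taxa.
Only Alpha, Epsilon, and Gamma show the derived state 'present' for keeled scales, supporting them as a clade.
sclerotic ring (derived state 'present') is shared by all ingroup taxa — unites the whole ingroup.
Most parsimonious ingroup topology: ((Zeta,Eta),((Alpha,Epsilon),Gamma)).
Changes per character on this tree: calcified operculum: 1; nectar spur: 1; four-chambered heart: 1; book lungs: 1; keeled scales: 1; sclerotic ring: 1.
Total = 6.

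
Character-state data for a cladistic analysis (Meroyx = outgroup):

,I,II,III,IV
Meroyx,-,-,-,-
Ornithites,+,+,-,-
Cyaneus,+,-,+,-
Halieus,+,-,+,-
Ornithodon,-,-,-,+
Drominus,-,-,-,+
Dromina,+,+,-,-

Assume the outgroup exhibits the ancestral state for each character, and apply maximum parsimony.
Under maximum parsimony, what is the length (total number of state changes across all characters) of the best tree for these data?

The outgroup has state '-' for every character, so '+' is the derived state throughout.
I (derived state '+') is shared by Cyaneus, Dromina, Halieus, and Ornithites — a synapomorphy uniting that clade.
II (derived state '+') is shared by Dromina and Ornithites — a synapomorphy uniting that clade.
III: derived state '+' in Cyaneus and Halieus only — synapomorphy for {Cyaneus, Halieus}.
IV: derived state '+' in Drominus and Ornithodon only — synapomorphy for {Drominus, Ornithodon}.
Most parsimonious ingroup topology: (((Ornithites,Dromina),(Cyaneus,Halieus)),(Ornithodon,Drominus)).
Changes per character on this tree: I: 1; II: 1; III: 1; IV: 1.
Total = 4.

4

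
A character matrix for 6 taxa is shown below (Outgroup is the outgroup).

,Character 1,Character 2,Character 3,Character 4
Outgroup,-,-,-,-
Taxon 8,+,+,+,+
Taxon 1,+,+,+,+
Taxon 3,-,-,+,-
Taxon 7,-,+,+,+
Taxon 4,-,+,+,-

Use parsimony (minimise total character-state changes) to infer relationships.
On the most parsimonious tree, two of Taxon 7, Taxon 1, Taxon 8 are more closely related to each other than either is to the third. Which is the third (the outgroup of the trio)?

Taxon 7

The outgroup has state '-' for every character, so '+' is the derived state throughout.
Only Taxon 1 and Taxon 8 show the derived state '+' for Character 1, supporting them as a clade.
Character 2 (derived state '+') is shared by Taxon 1, Taxon 4, Taxon 7, and Taxon 8 — a synapomorphy uniting that clade.
Character 3 (derived state '+') is shared by all ingroup taxa — unites the whole ingroup.
Character 4: derived state '+' in Taxon 1, Taxon 7, and Taxon 8 only — synapomorphy for {Taxon 1, Taxon 7, Taxon 8}.
Most parsimonious ingroup topology: ((((Taxon 8,Taxon 1),Taxon 7),Taxon 4),Taxon 3).
Taxon 8 and Taxon 1 share a more recent common ancestor with each other than either does with Taxon 7, so Taxon 7 is the least closely related of the three.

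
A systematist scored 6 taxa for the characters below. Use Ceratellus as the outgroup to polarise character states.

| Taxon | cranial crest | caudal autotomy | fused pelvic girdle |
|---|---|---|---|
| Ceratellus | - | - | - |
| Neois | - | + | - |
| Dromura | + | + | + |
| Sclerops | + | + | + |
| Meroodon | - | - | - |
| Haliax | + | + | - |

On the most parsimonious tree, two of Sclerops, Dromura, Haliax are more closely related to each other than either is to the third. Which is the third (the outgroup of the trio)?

The outgroup has state '-' for every character, so '+' is the derived state throughout.
cranial crest: derived state '+' in Dromura, Haliax, and Sclerops only — synapomorphy for {Dromura, Haliax, Sclerops}.
Only Dromura, Haliax, Neois, and Sclerops show the derived state '+' for caudal autotomy, supporting them as a clade.
Only Dromura and Sclerops show the derived state '+' for fused pelvic girdle, supporting them as a clade.
Most parsimonious ingroup topology: ((Neois,((Dromura,Sclerops),Haliax)),Meroodon).
Sclerops and Dromura share a more recent common ancestor with each other than either does with Haliax, so Haliax is the least closely related of the three.

Haliax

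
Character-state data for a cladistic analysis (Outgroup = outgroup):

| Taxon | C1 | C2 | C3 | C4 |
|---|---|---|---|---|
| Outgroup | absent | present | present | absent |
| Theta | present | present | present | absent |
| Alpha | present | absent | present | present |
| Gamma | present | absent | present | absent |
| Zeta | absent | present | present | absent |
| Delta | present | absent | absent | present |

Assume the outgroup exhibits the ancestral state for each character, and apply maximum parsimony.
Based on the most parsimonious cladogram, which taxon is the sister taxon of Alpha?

Delta

Character polarity is set by the outgroup: the derived state is whichever differs from the outgroup's state, so for C2, C3 the derived state is 'absent', and for the remaining characters it is 'present'.
C1 (derived state 'present') is shared by Alpha, Delta, Gamma, and Theta — a synapomorphy uniting that clade.
C2: derived state 'absent' in Alpha, Delta, and Gamma only — synapomorphy for {Alpha, Delta, Gamma}.
C3 (derived state 'absent') is unique to Delta (autapomorphy; uninformative for grouping).
C4: derived state 'present' in Alpha and Delta only — synapomorphy for {Alpha, Delta}.
Most parsimonious ingroup topology: ((Theta,((Alpha,Delta),Gamma)),Zeta).
Alpha and Delta form a cherry on this tree, so they are sister taxa.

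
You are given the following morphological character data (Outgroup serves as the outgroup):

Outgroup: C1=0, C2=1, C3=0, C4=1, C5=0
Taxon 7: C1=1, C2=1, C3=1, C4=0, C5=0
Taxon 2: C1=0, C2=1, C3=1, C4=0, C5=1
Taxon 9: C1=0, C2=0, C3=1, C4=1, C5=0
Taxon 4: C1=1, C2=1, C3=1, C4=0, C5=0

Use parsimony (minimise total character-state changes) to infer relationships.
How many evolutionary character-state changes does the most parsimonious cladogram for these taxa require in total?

5

Character polarity is set by the outgroup: the derived state is whichever differs from the outgroup's state, so for C2, C4 the derived state is '0', and for the remaining characters it is '1'.
C1 (derived state '1') is shared by Taxon 4 and Taxon 7 — a synapomorphy uniting that clade.
C2 (derived state '0') is unique to Taxon 9 (autapomorphy; uninformative for grouping).
All ingroup taxa share the derived state '1' for C3; it defines the ingroup but does not resolve relationships within it.
Only Taxon 2, Taxon 4, and Taxon 7 show the derived state '0' for C4, supporting them as a clade.
C5: derived state '1' in Taxon 2 only — an autapomorphy, so it tells us nothing about relationships among taxa.
Most parsimonious ingroup topology: (((Taxon 7,Taxon 4),Taxon 2),Taxon 9).
Changes per character on this tree: C1: 1; C2: 1; C3: 1; C4: 1; C5: 1.
Total = 5.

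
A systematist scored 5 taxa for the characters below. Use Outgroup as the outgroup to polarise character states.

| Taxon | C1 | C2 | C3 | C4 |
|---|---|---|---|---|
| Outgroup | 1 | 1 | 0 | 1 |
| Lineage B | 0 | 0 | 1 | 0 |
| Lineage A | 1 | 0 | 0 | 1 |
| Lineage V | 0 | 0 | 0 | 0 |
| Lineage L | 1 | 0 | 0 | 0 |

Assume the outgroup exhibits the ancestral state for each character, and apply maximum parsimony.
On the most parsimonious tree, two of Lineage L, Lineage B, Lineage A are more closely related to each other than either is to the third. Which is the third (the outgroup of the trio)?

Lineage A

Character polarity is set by the outgroup: the derived state is whichever differs from the outgroup's state, so for C1, C2, C4 the derived state is '0', and for the remaining characters it is '1'.
Only Lineage B and Lineage V show the derived state '0' for C1, supporting them as a clade.
C2 (derived state '0') is shared by all ingroup taxa — unites the whole ingroup.
C3 (derived state '1') is unique to Lineage B (autapomorphy; uninformative for grouping).
Only Lineage B, Lineage L, and Lineage V show the derived state '0' for C4, supporting them as a clade.
Most parsimonious ingroup topology: (((Lineage B,Lineage V),Lineage L),Lineage A).
Lineage B and Lineage L share a more recent common ancestor with each other than either does with Lineage A, so Lineage A is the least closely related of the three.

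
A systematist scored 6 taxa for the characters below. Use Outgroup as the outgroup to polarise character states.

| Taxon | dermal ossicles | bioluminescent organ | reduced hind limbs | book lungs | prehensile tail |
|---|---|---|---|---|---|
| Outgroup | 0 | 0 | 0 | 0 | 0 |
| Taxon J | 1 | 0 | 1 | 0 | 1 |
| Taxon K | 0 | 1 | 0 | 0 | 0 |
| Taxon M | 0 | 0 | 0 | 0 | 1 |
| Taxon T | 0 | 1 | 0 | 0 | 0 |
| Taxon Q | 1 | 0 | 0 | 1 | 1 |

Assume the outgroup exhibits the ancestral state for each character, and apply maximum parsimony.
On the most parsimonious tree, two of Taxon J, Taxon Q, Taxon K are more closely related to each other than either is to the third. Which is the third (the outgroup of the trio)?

Taxon K

The outgroup has state '0' for every character, so '1' is the derived state throughout.
dermal ossicles (derived state '1') is shared by Taxon J and Taxon Q — a synapomorphy uniting that clade.
Only Taxon K and Taxon T show the derived state '1' for bioluminescent organ, supporting them as a clade.
reduced hind limbs (derived state '1') is unique to Taxon J (autapomorphy; uninformative for grouping).
book lungs: derived state '1' in Taxon Q only — an autapomorphy, so it tells us nothing about relationships among taxa.
prehensile tail (derived state '1') is shared by Taxon J, Taxon M, and Taxon Q — a synapomorphy uniting that clade.
Most parsimonious ingroup topology: (((Taxon J,Taxon Q),Taxon M),(Taxon K,Taxon T)).
Taxon J and Taxon Q share a more recent common ancestor with each other than either does with Taxon K, so Taxon K is the least closely related of the three.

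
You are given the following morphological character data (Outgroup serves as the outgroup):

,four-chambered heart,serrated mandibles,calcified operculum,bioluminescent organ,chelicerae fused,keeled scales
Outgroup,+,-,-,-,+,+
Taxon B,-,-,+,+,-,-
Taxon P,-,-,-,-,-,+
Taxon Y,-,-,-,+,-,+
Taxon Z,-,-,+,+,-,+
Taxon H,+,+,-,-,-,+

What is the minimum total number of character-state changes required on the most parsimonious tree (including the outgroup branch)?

Character polarity is set by the outgroup: the derived state is whichever differs from the outgroup's state, so for four-chambered heart, chelicerae fused, keeled scales the derived state is '-', and for the remaining characters it is '+'.
four-chambered heart: derived state '-' in Taxon B, Taxon P, Taxon Y, and Taxon Z only — synapomorphy for {Taxon B, Taxon P, Taxon Y, Taxon Z}.
serrated mandibles: derived state '+' in Taxon H only — an autapomorphy, so it tells us nothing about relationships among taxa.
calcified operculum: derived state '+' in Taxon B and Taxon Z only — synapomorphy for {Taxon B, Taxon Z}.
Only Taxon B, Taxon Y, and Taxon Z show the derived state '+' for bioluminescent organ, supporting them as a clade.
chelicerae fused (derived state '-') is shared by all ingroup taxa — unites the whole ingroup.
keeled scales (derived state '-') is unique to Taxon B (autapomorphy; uninformative for grouping).
Most parsimonious ingroup topology: ((((Taxon B,Taxon Z),Taxon Y),Taxon P),Taxon H).
Changes per character on this tree: four-chambered heart: 1; serrated mandibles: 1; calcified operculum: 1; bioluminescent organ: 1; chelicerae fused: 1; keeled scales: 1.
Total = 6.

6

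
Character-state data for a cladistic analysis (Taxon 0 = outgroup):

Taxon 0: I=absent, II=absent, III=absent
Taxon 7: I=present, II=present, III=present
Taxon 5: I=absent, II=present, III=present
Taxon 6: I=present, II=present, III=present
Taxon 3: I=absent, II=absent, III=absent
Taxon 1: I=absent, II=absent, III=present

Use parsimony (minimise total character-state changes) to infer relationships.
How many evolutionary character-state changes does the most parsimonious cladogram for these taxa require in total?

3

The outgroup has state 'absent' for every character, so 'present' is the derived state throughout.
I (derived state 'present') is shared by Taxon 6 and Taxon 7 — a synapomorphy uniting that clade.
II (derived state 'present') is shared by Taxon 5, Taxon 6, and Taxon 7 — a synapomorphy uniting that clade.
III (derived state 'present') is shared by Taxon 1, Taxon 5, Taxon 6, and Taxon 7 — a synapomorphy uniting that clade.
Most parsimonious ingroup topology: ((((Taxon 7,Taxon 6),Taxon 5),Taxon 1),Taxon 3).
Changes per character on this tree: I: 1; II: 1; III: 1.
Total = 3.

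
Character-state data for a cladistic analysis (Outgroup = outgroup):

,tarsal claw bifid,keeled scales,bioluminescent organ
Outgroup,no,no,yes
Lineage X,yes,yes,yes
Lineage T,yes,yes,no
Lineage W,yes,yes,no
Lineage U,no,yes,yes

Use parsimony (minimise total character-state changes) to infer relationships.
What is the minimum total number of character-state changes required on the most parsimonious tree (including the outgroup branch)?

3

Character polarity is set by the outgroup: the derived state is whichever differs from the outgroup's state, so for bioluminescent organ the derived state is 'no', and for the remaining characters it is 'yes'.
Only Lineage T, Lineage W, and Lineage X show the derived state 'yes' for tarsal claw bifid, supporting them as a clade.
keeled scales (derived state 'yes') is shared by all ingroup taxa — unites the whole ingroup.
Only Lineage T and Lineage W show the derived state 'no' for bioluminescent organ, supporting them as a clade.
Most parsimonious ingroup topology: ((Lineage X,(Lineage T,Lineage W)),Lineage U).
Changes per character on this tree: tarsal claw bifid: 1; keeled scales: 1; bioluminescent organ: 1.
Total = 3.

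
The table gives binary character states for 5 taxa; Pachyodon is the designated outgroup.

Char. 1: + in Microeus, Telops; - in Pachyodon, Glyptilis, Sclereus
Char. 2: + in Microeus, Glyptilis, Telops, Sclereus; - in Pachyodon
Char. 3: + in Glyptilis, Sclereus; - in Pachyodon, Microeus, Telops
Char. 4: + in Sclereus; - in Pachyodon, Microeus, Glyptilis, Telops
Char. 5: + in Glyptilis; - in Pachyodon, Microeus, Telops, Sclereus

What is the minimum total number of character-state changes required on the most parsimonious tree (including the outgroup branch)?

The outgroup has state '-' for every character, so '+' is the derived state throughout.
Char. 1 (derived state '+') is shared by Microeus and Telops — a synapomorphy uniting that clade.
All ingroup taxa share the derived state '+' for Char. 2; it defines the ingroup but does not resolve relationships within it.
Only Glyptilis and Sclereus show the derived state '+' for Char. 3, supporting them as a clade.
Char. 4: derived state '+' in Sclereus only — an autapomorphy, so it tells us nothing about relationships among taxa.
Char. 5 (derived state '+') is unique to Glyptilis (autapomorphy; uninformative for grouping).
Most parsimonious ingroup topology: ((Microeus,Telops),(Glyptilis,Sclereus)).
Changes per character on this tree: Char. 1: 1; Char. 2: 1; Char. 3: 1; Char. 4: 1; Char. 5: 1.
Total = 5.

5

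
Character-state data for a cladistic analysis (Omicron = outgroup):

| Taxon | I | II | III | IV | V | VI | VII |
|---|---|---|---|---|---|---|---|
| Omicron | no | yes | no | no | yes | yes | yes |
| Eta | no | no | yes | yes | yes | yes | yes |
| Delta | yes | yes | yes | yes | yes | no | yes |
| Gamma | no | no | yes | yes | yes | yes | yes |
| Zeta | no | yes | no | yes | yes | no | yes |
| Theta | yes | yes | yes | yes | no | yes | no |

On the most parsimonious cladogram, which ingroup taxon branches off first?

Character polarity is set by the outgroup: the derived state is whichever differs from the outgroup's state, so for II, V, VI, VII the derived state is 'no', and for the remaining characters it is 'yes'.
Only Delta and Theta show the derived state 'yes' for I, supporting them as a clade.
II: derived state 'no' in Eta and Gamma only — synapomorphy for {Eta, Gamma}.
III (derived state 'yes') is shared by Delta, Eta, Gamma, and Theta — a synapomorphy uniting that clade.
IV (derived state 'yes') is shared by all ingroup taxa — unites the whole ingroup.
V: derived state 'no' in Theta only — an autapomorphy, so it tells us nothing about relationships among taxa.
VI groups Delta and Zeta, which is incompatible with the clades supported by the remaining characters; treating it as convergent (homoplasy) costs fewer steps than any alternative tree.
VII (derived state 'no') is unique to Theta (autapomorphy; uninformative for grouping).
Most parsimonious ingroup topology: (((Eta,Gamma),(Delta,Theta)),Zeta).
Zeta is sister to the clade containing all other ingroup taxa, so it is the earliest-diverging (most basal) ingroup lineage.

Zeta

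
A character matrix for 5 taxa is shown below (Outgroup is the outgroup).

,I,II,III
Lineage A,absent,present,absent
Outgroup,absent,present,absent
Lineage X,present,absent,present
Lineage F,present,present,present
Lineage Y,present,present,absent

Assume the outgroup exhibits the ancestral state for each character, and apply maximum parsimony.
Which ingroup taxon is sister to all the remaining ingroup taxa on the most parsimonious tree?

Lineage A

Character polarity is set by the outgroup: the derived state is whichever differs from the outgroup's state, so for II the derived state is 'absent', and for the remaining characters it is 'present'.
Only Lineage F, Lineage X, and Lineage Y show the derived state 'present' for I, supporting them as a clade.
II: derived state 'absent' in Lineage X only — an autapomorphy, so it tells us nothing about relationships among taxa.
III: derived state 'present' in Lineage F and Lineage X only — synapomorphy for {Lineage F, Lineage X}.
Most parsimonious ingroup topology: (((Lineage F,Lineage X),Lineage Y),Lineage A).
Lineage A is sister to the clade containing all other ingroup taxa, so it is the earliest-diverging (most basal) ingroup lineage.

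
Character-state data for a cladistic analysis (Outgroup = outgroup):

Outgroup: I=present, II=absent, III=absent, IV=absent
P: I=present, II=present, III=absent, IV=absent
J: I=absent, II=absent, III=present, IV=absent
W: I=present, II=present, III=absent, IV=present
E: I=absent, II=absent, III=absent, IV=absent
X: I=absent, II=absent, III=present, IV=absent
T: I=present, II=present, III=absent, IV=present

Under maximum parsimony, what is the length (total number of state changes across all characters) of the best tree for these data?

4

Character polarity is set by the outgroup: the derived state is whichever differs from the outgroup's state, so for I the derived state is 'absent', and for the remaining characters it is 'present'.
I: derived state 'absent' in E, J, and X only — synapomorphy for {E, J, X}.
II: derived state 'present' in P, T, and W only — synapomorphy for {P, T, W}.
III: derived state 'present' in J and X only — synapomorphy for {J, X}.
IV: derived state 'present' in T and W only — synapomorphy for {T, W}.
Most parsimonious ingroup topology: ((P,(W,T)),((J,X),E)).
Changes per character on this tree: I: 1; II: 1; III: 1; IV: 1.
Total = 4.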